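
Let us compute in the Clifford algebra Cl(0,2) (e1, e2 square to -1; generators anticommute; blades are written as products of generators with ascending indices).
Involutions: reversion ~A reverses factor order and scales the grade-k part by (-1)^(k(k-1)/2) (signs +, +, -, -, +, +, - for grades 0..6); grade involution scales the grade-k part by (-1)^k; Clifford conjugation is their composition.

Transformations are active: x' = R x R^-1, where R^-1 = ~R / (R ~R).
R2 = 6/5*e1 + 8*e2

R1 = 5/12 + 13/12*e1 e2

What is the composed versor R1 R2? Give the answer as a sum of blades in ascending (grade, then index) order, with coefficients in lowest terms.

Distribute over the terms of R1 (each basis-blade product reordered to ascending indices, repeated generators contracted through their squares):
(5/12) R2 = 1/2*e1 + 10/3*e2
(13/12*e1 e2) R2 = -26/3*e1 + 13/10*e2
Summing the partial products and collecting blades:
Answer: -49/6*e1 + 139/30*e2


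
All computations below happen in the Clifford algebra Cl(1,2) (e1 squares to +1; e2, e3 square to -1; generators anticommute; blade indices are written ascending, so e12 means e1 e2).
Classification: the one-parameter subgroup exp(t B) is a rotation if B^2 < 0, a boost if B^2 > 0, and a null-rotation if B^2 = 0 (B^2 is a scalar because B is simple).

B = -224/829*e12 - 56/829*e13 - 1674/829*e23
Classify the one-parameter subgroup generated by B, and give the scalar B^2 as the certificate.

B^2 term by term: the squares give (-224/829)^2*(e12)^2 + (-56/829)^2*(e13)^2 + (-1674/829)^2*(e23)^2 = 50176/687241*(+1) + 3136/687241*(+1) + 2802276/687241*(-1) = -4 (each basis 2-blade squares to minus the product of its generators' squares); cross terms between blades sharing an index anticommute and cancel. So B^2 = -4.
Answer: rotation, certificate B^2 = -4. Why this suffices: the scalar -4 survives any versor conjugation, so its sign alone determines the class however B is presented.


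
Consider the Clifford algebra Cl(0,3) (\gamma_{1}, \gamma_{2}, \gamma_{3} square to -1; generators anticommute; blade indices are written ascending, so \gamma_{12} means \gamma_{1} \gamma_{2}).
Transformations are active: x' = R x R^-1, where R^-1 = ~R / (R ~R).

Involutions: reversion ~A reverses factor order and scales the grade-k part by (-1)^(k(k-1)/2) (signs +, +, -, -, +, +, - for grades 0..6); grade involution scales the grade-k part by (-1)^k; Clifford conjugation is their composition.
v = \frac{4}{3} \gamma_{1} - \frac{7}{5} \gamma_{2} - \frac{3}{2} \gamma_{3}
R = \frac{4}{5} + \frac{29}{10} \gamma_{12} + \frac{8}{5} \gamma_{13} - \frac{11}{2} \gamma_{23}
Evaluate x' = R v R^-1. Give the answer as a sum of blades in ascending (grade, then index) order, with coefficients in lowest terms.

~R = \frac{4}{5} - \frac{29}{10} \gamma_{12} - \frac{8}{5} \gamma_{13} + \frac{11}{2} \gamma_{23}, and R ~R = \frac{2093}{50}, so R^-1 = ~R / (\frac{2093}{50}).
R v = \frac{1129}{150} \gamma_{1} - \frac{1651}{300} \gamma_{2} + \frac{259}{30} \gamma_{3} - \frac{2833}{300} \gamma_{123}
Answer: \frac{30053}{20930} \gamma_{1} + \frac{60013}{31395} \gamma_{2} + \frac{5458}{10465} \gamma_{3}


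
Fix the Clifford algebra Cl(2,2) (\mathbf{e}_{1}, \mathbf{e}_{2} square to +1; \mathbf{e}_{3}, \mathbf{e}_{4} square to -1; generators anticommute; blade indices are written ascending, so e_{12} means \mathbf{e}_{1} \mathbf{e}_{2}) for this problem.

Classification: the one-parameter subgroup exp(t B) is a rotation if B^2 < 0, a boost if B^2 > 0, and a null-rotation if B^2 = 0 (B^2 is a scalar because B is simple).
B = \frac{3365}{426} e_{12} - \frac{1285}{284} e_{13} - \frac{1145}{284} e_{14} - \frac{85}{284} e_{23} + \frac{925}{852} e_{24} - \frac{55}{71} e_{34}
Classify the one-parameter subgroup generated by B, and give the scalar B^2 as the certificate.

B^2 term by term: the squares give (\frac{3365}{426})^2*(e_{12})^2 + (-\frac{1285}{284})^2*(e_{13})^2 + (-\frac{1145}{284})^2*(e_{14})^2 + (-\frac{85}{284})^2*(e_{23})^2 + (\frac{925}{852})^2*(e_{24})^2 + (-\frac{55}{71})^2*(e_{34})^2 = \frac{11323225}{181476}*(-1) + \frac{1651225}{80656}*(+1) + \frac{1311025}{80656}*(+1) + \frac{7225}{80656}*(+1) + \frac{855625}{725904}*(+1) + \frac{3025}{5041}*(-1) = -25 (each basis 2-blade squares to minus the product of its generators' squares); cross terms between blades sharing an index anticommute and cancel; the commuting (index-disjoint) pairs give grade-4 terms 2*c*c'*(blade product), which cancel blade by blade — e_{1234}: -\frac{185075}{15123} + \frac{1188625}{120984} + \frac{97325}{40328} = 0 — confirming B is simple. So B^2 = -25.
Answer: rotation, certificate B^2 = -25. The class reads off the invariant scalar -25 directly.


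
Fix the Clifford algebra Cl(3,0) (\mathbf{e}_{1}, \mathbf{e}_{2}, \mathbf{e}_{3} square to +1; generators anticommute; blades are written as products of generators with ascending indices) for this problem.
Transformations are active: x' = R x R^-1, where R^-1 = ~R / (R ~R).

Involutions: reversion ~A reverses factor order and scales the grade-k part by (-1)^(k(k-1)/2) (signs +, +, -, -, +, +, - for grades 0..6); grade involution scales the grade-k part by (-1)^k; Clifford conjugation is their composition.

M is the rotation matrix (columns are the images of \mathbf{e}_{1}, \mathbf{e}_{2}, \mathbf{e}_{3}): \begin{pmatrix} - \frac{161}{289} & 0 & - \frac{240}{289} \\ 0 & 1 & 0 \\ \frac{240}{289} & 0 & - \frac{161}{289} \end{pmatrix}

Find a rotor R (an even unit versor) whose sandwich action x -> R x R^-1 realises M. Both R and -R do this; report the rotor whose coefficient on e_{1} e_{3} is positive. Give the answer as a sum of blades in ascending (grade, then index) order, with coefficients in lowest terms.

Method: write R = a + b12*e_{1} e_{2} + b13*e_{1} e_{3} + b23*e_{2} e_{3} with a^2 + b12^2 + b13^2 + b23^2 = 1 (so R^-1 = ~R). Expanding the columns R e_j ~R gives tr M = 4a^2 - 1 and, from the antisymmetric part, M21 - M12 = -4a*b12, M13 - M31 = 4a*b13, M32 - M23 = -4a*b23.
Here tr M = -\frac{33}{289}, so a^2 = (1 + tr M)/4 = \frac{64}{289} and a = ±\frac{8}{17}. Taking a = \frac{8}{17}: M21 - M12 = 0, M13 - M31 = -\frac{480}{289}, M32 - M23 = 0, giving b12 = 0, b13 = -\frac{15}{17}, b23 = 0, i.e. R = \frac{8}{17} - \frac{15}{17} e_{1} e_{3}.
Its e_{1} e_{3} coefficient is negative, so report the other preimage -R.
Answer: -\frac{8}{17} + \frac{15}{17} e_{1} e_{3}. Sheet selection: the two-to-one cover makes ±R indistinguishable at the matrix level (trace -\frac{33}{289}), so uniqueness comes from the required sign on e_{1} e_{3}.


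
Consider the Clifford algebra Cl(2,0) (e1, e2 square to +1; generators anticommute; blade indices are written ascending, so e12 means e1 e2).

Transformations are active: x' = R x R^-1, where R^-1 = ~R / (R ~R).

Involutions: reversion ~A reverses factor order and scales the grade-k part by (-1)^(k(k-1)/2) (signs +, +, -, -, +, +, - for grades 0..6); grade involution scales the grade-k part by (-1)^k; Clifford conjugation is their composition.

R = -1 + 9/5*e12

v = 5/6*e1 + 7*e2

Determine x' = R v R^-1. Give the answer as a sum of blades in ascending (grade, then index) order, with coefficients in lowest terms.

~R = -1 - 9/5*e12, and R ~R = 106/25, so R^-1 = ~R / (106/25).
R v = 353/30*e1 - 17/2*e2
Answer: -1015/159*e1 - 317/106*e2


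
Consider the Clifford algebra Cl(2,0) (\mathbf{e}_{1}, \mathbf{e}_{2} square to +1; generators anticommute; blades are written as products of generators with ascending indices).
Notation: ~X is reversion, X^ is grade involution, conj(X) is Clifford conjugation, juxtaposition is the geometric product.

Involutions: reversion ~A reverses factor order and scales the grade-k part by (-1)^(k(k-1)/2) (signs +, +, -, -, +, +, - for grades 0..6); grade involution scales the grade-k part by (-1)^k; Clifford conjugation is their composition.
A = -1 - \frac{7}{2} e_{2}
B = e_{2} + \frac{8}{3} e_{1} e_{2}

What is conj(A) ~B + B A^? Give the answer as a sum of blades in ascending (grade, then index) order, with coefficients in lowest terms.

first term: \frac{7}{2} + \frac{28}{3} e_{1} - e_{2} + \frac{8}{3} e_{1} e_{2}
second term: \frac{7}{2} + \frac{28}{3} e_{1} - e_{2} - \frac{8}{3} e_{1} e_{2}
Answer: 7 + \frac{56}{3} e_{1} - 2 e_{2}


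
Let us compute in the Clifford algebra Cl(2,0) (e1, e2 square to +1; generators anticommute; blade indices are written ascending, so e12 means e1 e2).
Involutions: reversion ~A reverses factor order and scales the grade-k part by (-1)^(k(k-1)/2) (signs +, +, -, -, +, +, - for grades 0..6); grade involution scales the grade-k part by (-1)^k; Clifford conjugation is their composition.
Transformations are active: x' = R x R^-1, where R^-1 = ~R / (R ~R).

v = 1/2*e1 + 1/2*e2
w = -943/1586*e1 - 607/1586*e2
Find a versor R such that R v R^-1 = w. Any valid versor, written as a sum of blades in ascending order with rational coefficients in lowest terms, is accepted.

Construction: equal norms (both 1/2) license R = v + w = -75/793*e1 + 93/793*e2 — nothing changes along that direction, while (v - w)/2 changes sign, so v maps onto w.
Answer: -75/793*e1 + 93/793*e2


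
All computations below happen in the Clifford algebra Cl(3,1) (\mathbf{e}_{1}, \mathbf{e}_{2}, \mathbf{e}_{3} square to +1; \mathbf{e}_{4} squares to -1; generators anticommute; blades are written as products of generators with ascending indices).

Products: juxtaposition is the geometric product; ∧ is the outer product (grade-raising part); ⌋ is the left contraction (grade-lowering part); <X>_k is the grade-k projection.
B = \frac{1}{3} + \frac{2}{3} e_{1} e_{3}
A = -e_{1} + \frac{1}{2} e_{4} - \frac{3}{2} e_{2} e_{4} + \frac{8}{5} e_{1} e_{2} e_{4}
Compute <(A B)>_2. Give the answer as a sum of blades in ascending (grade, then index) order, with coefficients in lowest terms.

step 1: -\frac{1}{3} e_{1} - \frac{2}{3} e_{3} + \frac{1}{6} e_{4} - \frac{1}{2} e_{2} e_{4} + \frac{8}{15} e_{1} e_{2} e_{4} + \frac{1}{3} e_{1} e_{3} e_{4} - \frac{16}{15} e_{2} e_{3} e_{4} + e_{1} e_{2} e_{3} e_{4}
step 2: -\frac{1}{2} e_{2} e_{4}
Answer: -\frac{1}{2} e_{2} e_{4}


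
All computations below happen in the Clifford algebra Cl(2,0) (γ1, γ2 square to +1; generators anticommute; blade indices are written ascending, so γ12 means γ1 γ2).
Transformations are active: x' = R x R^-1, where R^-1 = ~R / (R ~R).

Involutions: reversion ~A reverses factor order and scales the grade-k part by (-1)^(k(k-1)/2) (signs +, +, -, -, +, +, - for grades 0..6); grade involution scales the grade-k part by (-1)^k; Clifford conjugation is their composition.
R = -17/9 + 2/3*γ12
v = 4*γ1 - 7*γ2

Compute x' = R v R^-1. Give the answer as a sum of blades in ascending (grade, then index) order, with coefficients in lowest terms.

~R = -17/9 - 2/3*γ12, and R ~R = 325/81, so R^-1 = ~R / (325/81).
R v = -110/9*γ1 + 95/9*γ2
Answer: 488/65*γ1 - 191/65*γ2


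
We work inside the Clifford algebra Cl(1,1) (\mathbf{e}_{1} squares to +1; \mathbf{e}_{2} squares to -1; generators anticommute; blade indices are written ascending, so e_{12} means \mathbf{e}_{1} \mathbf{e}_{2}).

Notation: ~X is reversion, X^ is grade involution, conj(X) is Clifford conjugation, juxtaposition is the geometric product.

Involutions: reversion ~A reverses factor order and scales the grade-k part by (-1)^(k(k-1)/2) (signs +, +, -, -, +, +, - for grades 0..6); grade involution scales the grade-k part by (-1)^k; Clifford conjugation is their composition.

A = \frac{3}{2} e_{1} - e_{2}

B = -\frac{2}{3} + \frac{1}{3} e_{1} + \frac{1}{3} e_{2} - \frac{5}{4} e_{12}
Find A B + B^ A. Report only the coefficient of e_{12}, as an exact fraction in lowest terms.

first term: \frac{5}{6} + \frac{1}{4} e_{1} - \frac{29}{24} e_{2} + \frac{5}{6} e_{12}
second term: -\frac{5}{6} - \frac{9}{4} e_{1} + \frac{61}{24} e_{2} + \frac{5}{6} e_{12}
Answer: \frac{5}{3}


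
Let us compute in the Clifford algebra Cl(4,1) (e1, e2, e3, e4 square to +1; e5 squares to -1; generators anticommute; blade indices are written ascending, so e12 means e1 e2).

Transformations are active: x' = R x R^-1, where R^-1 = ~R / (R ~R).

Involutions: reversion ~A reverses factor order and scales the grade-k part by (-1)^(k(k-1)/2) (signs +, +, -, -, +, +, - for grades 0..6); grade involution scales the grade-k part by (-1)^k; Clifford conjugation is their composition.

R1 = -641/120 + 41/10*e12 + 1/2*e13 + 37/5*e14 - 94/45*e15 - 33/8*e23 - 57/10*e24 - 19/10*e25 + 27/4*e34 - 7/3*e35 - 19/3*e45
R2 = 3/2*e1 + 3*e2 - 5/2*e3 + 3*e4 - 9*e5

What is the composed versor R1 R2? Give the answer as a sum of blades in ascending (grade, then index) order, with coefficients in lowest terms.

Distribute over the terms of R2 (each basis-blade product reordered to ascending indices, repeated generators contracted through their squares):
R1 (3/2*e1) = -641/80*e1 - 123/20*e2 - 3/4*e3 - 111/10*e4 + 47/15*e5 - 99/16*e123 - 171/20*e124 - 57/20*e125 + 81/8*e134 - 7/2*e135 - 19/2*e145
R1 (3*e2) = 123/10*e1 - 641/40*e2 + 99/8*e3 + 171/10*e4 + 57/10*e5 - 3/2*e123 - 111/5*e124 + 94/15*e125 + 81/4*e234 - 7*e235 - 19*e245
R1 (-5/2*e3) = -5/4*e1 + 165/16*e2 + 641/48*e3 + 135/8*e4 - 35/6*e5 - 41/4*e123 + 37/2*e134 - 47/9*e135 - 57/4*e234 - 19/4*e235 + 95/6*e345
R1 (3*e4) = 111/5*e1 - 171/10*e2 + 81/4*e3 - 641/40*e4 + 19*e5 + 123/10*e124 + 3/2*e134 + 94/15*e145 - 99/8*e234 + 57/10*e245 + 7*e345
R1 (-9*e5) = -94/5*e1 - 171/10*e2 - 21*e3 - 57*e4 + 1923/40*e5 - 369/10*e125 - 9/2*e135 - 333/5*e145 + 297/8*e235 + 513/10*e245 - 243/4*e345
Summing the partial products and collecting blades:
Answer: 103/16*e1 - 737/16*e2 + 1163/48*e3 - 1003/20*e4 + 2803/40*e5 - 287/16*e123 - 369/20*e124 - 2009/60*e125 + 241/8*e134 - 119/9*e135 - 419/6*e145 - 51/8*e234 + 203/8*e235 + 38*e245 - 455/12*e345


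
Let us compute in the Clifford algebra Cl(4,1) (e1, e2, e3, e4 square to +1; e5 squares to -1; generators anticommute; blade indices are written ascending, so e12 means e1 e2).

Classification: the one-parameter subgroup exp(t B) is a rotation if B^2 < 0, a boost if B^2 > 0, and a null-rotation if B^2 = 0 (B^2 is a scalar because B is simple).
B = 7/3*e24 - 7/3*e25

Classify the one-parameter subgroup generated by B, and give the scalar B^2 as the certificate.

B^2 term by term: the squares give (7/3)^2*(e24)^2 + (-7/3)^2*(e25)^2 = 49/9*(-1) + 49/9*(+1) = 0 (each basis 2-blade squares to minus the product of its generators' squares); cross terms between blades sharing an index anticommute and cancel. So B^2 = 0.
Answer: null-rotation, certificate B^2 = 0. Note: conjugating B changes its blade decomposition but never the scalar B^2 = 0, whose sign settles the classification.


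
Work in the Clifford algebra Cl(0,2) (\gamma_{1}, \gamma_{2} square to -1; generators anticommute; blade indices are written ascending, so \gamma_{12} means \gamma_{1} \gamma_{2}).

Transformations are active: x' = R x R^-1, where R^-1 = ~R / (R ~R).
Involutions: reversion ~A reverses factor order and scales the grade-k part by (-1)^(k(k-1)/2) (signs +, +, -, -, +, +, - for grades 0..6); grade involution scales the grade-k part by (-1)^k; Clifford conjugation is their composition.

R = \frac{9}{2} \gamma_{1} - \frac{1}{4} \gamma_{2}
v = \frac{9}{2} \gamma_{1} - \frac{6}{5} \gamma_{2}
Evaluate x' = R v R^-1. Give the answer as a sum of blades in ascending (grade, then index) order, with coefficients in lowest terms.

~R = \frac{9}{2} \gamma_{1} - \frac{1}{4} \gamma_{2}, and R ~R = -\frac{325}{16}, so R^-1 = ~R / (-\frac{325}{16}).
R v = -\frac{411}{20} - \frac{171}{40} \gamma_{12}
Answer: \frac{14967}{3250} \gamma_{1} + \frac{1128}{1625} \gamma_{2}


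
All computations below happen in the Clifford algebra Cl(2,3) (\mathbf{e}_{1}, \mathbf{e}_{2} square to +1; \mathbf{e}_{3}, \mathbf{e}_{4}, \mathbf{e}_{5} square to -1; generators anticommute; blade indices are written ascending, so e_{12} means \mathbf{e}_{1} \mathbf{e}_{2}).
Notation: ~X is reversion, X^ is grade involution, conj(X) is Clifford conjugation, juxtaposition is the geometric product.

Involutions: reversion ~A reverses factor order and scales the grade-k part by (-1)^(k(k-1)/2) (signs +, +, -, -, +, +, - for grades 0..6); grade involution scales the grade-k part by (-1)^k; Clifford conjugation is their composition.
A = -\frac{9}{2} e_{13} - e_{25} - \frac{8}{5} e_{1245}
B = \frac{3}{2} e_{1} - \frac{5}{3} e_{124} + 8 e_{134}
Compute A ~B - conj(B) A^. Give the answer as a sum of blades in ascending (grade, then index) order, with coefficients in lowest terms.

first term: \frac{27}{4} e_{3} + 36 e_{4} + \frac{8}{3} e_{5} - \frac{3}{2} e_{125} - \frac{5}{3} e_{145} - \frac{15}{2} e_{234} - \frac{64}{5} e_{235} + \frac{12}{5} e_{245} + 8 e_{12345}
second term: \frac{27}{4} e_{3} - 36 e_{4} + \frac{8}{3} e_{5} + \frac{3}{2} e_{125} - \frac{5}{3} e_{145} - \frac{15}{2} e_{234} + \frac{64}{5} e_{235} + \frac{12}{5} e_{245} - 8 e_{12345}
Answer: 72 e_{4} - 3 e_{125} - \frac{128}{5} e_{235} + 16 e_{12345}


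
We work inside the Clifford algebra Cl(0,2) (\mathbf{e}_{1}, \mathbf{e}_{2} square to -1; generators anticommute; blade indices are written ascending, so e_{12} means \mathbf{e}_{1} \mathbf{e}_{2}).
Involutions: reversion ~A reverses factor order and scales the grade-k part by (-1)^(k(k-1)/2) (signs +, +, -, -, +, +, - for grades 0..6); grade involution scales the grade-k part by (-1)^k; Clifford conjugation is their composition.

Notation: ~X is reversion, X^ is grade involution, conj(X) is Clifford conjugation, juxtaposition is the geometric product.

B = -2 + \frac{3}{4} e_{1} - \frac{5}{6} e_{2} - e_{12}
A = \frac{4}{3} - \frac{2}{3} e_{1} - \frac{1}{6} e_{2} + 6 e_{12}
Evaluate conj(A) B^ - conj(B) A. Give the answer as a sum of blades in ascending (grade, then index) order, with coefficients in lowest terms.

first term: -\frac{299}{36} + \frac{5}{2} e_{1} + \frac{107}{18} e_{2} + \frac{817}{72} e_{12}
second term: -\frac{325}{36} + \frac{11}{2} e_{1} + \frac{95}{18} e_{2} - \frac{719}{72} e_{12}
Answer: \frac{13}{18} - 3 e_{1} + \frac{2}{3} e_{2} + \frac{64}{3} e_{12}


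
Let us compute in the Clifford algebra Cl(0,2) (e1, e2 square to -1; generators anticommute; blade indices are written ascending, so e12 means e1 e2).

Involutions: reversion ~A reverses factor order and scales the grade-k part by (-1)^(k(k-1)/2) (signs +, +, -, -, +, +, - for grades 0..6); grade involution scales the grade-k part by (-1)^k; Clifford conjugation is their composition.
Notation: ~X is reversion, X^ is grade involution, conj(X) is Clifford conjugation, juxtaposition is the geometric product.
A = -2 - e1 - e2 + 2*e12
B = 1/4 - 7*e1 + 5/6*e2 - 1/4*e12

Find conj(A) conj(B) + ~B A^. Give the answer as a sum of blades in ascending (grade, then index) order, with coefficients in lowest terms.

first term: -37/6 - 91/6*e1 - 37/3*e2 - 53/6*e12
second term: 31/6 + 47/3*e1 + 77/6*e2 - 47/6*e12
Answer: -1 + 1/2*e1 + 1/2*e2 - 50/3*e12


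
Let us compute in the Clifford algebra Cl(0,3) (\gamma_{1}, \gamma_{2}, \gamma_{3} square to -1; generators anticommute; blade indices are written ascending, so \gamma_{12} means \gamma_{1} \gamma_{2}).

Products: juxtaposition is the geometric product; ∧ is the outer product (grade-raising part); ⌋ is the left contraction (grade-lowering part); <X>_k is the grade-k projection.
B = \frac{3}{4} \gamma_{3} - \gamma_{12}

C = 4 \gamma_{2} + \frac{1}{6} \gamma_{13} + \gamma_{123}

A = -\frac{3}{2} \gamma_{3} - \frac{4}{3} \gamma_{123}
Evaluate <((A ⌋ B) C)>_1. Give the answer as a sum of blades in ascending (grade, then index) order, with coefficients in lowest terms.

step 1: \frac{9}{8}
step 2: \frac{9}{2} \gamma_{2} + \frac{3}{16} \gamma_{13} + \frac{9}{8} \gamma_{123}
step 3: \frac{9}{2} \gamma_{2}
Answer: \frac{9}{2} \gamma_{2}


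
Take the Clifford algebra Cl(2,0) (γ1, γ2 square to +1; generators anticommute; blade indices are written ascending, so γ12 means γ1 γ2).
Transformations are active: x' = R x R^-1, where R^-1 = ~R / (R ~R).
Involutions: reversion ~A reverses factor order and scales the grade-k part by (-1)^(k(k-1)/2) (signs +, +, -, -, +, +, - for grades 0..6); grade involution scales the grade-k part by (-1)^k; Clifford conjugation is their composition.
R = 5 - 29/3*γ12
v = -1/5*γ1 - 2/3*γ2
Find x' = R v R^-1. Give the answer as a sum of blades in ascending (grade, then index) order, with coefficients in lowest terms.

~R = 5 + 29/3*γ12, and R ~R = 1066/9, so R^-1 = ~R / (1066/9).
R v = 49/9*γ1 - 79/15*γ2
Answer: 1758/2665*γ1 + 355/1599*γ2


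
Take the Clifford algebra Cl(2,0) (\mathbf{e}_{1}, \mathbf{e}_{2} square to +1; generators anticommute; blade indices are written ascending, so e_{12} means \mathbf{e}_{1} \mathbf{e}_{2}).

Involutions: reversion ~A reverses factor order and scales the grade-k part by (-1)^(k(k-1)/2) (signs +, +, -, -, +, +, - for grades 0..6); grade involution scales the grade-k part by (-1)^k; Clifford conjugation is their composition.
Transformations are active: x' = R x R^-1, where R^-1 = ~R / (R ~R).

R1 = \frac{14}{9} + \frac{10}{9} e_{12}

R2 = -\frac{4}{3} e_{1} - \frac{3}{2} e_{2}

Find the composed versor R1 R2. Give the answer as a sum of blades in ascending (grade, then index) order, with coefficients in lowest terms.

Distribute over the terms of R1 (each basis-blade product reordered to ascending indices, repeated generators contracted through their squares):
(\frac{14}{9}) R2 = -\frac{56}{27} e_{1} - \frac{7}{3} e_{2}
(\frac{10}{9} e_{12}) R2 = -\frac{5}{3} e_{1} + \frac{40}{27} e_{2}
Summing the partial products and collecting blades:
Answer: -\frac{101}{27} e_{1} - \frac{23}{27} e_{2}


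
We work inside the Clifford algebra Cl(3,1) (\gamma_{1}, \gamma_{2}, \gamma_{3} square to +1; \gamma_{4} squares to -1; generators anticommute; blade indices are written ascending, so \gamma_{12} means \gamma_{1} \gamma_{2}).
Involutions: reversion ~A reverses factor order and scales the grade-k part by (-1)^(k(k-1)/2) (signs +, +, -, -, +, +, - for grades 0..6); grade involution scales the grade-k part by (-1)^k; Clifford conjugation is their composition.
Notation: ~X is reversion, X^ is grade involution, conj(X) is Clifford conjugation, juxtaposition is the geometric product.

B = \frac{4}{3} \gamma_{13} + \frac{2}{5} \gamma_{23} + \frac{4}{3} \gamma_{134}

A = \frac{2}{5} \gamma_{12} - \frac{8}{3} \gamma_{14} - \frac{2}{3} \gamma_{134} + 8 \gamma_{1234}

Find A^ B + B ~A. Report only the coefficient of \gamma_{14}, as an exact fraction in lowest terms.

first term: \frac{8}{9} - \frac{32}{3} \gamma_{2} + \frac{32}{9} \gamma_{3} - \frac{8}{9} \gamma_{4} + \frac{4}{25} \gamma_{13} - \frac{16}{5} \gamma_{14} - \frac{8}{15} \gamma_{23} + \frac{32}{3} \gamma_{24} - \frac{32}{9} \gamma_{34} - \frac{4}{15} \gamma_{124} - \frac{8}{15} \gamma_{234} - \frac{16}{15} \gamma_{1234}
second term: \frac{8}{9} + \frac{32}{3} \gamma_{2} - \frac{32}{9} \gamma_{3} - \frac{8}{9} \gamma_{4} + \frac{4}{25} \gamma_{13} - \frac{16}{5} \gamma_{14} - \frac{8}{15} \gamma_{23} + \frac{32}{3} \gamma_{24} - \frac{32}{9} \gamma_{34} + \frac{4}{15} \gamma_{124} - \frac{8}{15} \gamma_{234} + \frac{16}{15} \gamma_{1234}
Answer: -\frac{32}{5}


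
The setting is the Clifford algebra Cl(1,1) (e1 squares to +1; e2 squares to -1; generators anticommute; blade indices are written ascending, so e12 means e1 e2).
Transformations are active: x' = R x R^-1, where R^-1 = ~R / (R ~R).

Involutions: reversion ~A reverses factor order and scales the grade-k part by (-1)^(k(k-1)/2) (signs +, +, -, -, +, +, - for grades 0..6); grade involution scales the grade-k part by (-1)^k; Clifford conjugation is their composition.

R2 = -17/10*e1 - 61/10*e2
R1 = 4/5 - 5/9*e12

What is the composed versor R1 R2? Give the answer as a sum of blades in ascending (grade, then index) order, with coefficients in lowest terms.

Distribute over the terms of R1 (each basis-blade product reordered to ascending indices, repeated generators contracted through their squares):
(4/5) R2 = -34/25*e1 - 122/25*e2
(-5/9*e12) R2 = -61/18*e1 - 17/18*e2
Summing the partial products and collecting blades:
Answer: -2137/450*e1 - 2621/450*e2


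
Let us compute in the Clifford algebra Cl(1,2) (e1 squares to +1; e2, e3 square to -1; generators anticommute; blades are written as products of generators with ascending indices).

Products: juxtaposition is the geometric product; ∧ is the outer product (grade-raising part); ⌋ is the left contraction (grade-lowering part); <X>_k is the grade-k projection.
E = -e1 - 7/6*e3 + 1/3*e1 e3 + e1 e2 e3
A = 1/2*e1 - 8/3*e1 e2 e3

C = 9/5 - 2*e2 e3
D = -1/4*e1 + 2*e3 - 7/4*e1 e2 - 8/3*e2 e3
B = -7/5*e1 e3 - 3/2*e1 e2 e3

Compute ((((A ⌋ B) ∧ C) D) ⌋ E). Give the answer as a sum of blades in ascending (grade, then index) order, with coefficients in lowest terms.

step 1: -4 - 7/10*e3 - 3/4*e2 e3
step 2: -36/5 - 63/50*e3 + 133/20*e2 e3
step 3: 1519/75 + 9/5*e1 - 497/50*e2 - 72/5*e3 + 63/5*e1 e2 - 4781/400*e1 e3 + 96/5*e2 e3 + 217/400*e1 e2 e3
step 4: -3469/150 - 3319/75*e1 + 4781/400*e2 - 4693/450*e3 + 72/5*e1 e2 - 287/90*e1 e3 + 9/5*e2 e3 + 1519/75*e1 e2 e3
Answer: -3469/150 - 3319/75*e1 + 4781/400*e2 - 4693/450*e3 + 72/5*e1 e2 - 287/90*e1 e3 + 9/5*e2 e3 + 1519/75*e1 e2 e3


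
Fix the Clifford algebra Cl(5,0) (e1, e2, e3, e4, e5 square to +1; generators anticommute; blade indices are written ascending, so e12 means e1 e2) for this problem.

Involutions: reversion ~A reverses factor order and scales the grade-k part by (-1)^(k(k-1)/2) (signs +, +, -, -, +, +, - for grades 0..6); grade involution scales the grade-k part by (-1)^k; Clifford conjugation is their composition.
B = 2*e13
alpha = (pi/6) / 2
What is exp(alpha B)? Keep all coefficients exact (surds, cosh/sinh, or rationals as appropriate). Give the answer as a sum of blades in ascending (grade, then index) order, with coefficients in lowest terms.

B^2 = (2)^2*(e13)^2 = 4*(-1) = -4 (a basis 2-blade squares to minus the product of its generators' squares).
B^2 = -4 — circular case — the even/odd split gives cos and sin: l = 2, alpha*l = pi/6, so exp(alpha B) = cos(pi/6) + (sin(pi/6)/2)*B = sqrt(3)/2 + (1/4)*B.
Answer: sqrt(3)/2 + 1/2*e13


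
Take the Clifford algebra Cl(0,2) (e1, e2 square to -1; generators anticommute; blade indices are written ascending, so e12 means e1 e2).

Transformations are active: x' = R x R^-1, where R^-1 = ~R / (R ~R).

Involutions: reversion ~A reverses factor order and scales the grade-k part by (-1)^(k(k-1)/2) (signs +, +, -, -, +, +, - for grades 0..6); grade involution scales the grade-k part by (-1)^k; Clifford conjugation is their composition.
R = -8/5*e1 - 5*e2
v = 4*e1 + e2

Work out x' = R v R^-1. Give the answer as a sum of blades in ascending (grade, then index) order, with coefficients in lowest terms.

~R = -8/5*e1 - 5*e2, and R ~R = -689/25, so R^-1 = ~R / (-689/25).
R v = 57/5 + 92/5*e12
Answer: -1844/689*e1 + 2161/689*e2


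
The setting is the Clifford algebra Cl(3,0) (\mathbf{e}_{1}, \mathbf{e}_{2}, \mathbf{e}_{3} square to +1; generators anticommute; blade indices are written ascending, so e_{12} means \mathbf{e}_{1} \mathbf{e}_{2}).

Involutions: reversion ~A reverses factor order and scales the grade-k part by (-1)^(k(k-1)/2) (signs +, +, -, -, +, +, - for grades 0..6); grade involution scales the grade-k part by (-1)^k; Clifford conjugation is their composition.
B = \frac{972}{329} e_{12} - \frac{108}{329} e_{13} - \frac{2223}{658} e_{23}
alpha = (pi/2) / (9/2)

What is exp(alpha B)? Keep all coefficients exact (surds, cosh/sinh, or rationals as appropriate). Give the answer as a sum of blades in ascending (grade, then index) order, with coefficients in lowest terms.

B^2 term by term: the squares give (\frac{972}{329})^2*(e_{12})^2 + (-\frac{108}{329})^2*(e_{13})^2 + (-\frac{2223}{658})^2*(e_{23})^2 = \frac{944784}{108241}*(-1) + \frac{11664}{108241}*(-1) + \frac{4941729}{432964}*(-1) = -\frac{81}{4} (each basis 2-blade squares to minus the product of its generators' squares); cross terms between blades sharing an index anticommute and cancel. So B^2 = -\frac{81}{4}.
B^2 = -\frac{81}{4} — circular case — the even/odd split gives cos and sin: l = \frac{9}{2}, alpha*l = \frac{\pi}{2}, so exp(alpha B) = cos(\frac{\pi}{2}) + (sin(\frac{\pi}{2})/(\frac{9}{2}))*B = 0 + (\frac{2}{9})*B.
Answer: \frac{216}{329} e_{12} - \frac{24}{329} e_{13} - \frac{247}{329} e_{23}


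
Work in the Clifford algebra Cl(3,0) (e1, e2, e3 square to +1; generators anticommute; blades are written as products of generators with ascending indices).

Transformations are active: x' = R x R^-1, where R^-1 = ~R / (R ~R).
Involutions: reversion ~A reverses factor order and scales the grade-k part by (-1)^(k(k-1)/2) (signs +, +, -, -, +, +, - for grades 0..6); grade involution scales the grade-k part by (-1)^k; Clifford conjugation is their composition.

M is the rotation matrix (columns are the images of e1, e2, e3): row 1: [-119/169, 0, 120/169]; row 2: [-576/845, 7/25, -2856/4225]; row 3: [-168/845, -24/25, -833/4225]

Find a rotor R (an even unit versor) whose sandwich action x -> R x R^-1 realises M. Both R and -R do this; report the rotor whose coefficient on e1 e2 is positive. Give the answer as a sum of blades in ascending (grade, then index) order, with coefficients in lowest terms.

Method: write R = a + b12*e1 e2 + b13*e1 e3 + b23*e2 e3 with a^2 + b12^2 + b13^2 + b23^2 = 1 (so R^-1 = ~R). Expanding the columns R e_j ~R gives tr M = 4a^2 - 1 and, from the antisymmetric part, M21 - M12 = -4a*b12, M13 - M31 = 4a*b13, M32 - M23 = -4a*b23.
Here tr M = -105/169, so a^2 = (1 + tr M)/4 = 16/169 and a = ±4/13. Taking a = 4/13: M21 - M12 = -576/845, M13 - M31 = 768/845, M32 - M23 = -48/169, giving b12 = 36/65, b13 = 48/65, b23 = 3/13, i.e. R = 4/13 + 36/65*e1 e2 + 48/65*e1 e3 + 3/13*e2 e3.
Its e1 e2 coefficient is already positive.
Answer: 4/13 + 36/65*e1 e2 + 48/65*e1 e3 + 3/13*e2 e3. Key observation: the double cover Spin(3) -> SO(3) sends R and -R to the same matrix (trace -105/169 here), so the stated sign of the e1 e2 coefficient is what selects one sheet.


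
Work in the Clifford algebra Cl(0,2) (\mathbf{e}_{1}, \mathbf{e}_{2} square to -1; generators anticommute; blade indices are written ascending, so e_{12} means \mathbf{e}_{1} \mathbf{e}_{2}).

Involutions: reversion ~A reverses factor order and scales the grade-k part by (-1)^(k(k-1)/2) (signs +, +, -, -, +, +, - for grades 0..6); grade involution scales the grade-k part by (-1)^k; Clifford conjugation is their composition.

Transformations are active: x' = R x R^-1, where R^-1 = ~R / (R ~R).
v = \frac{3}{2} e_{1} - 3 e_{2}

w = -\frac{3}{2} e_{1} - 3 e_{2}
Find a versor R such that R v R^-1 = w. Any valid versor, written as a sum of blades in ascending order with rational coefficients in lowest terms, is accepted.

Reasoning: v^2 = w^2 = -\frac{45}{4} since conjugation preserves the quadratic form; R = v + w = -6 e_{2} is then valid when invertible, keeping its own part and reversing (v - w)/2.
Answer: -6 e_{2}


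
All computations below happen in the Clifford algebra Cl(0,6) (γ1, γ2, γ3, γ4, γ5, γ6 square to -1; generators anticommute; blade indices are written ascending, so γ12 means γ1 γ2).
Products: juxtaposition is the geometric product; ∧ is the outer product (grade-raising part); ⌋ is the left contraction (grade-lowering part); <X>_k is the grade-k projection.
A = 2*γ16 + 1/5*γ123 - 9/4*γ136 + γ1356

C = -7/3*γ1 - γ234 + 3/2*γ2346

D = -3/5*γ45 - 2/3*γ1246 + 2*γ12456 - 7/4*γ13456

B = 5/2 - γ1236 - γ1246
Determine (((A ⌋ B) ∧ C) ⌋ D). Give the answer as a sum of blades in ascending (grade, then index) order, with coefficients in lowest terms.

step 1: 9/4*γ2 - 1/5*γ6 + 2*γ23 + 2*γ24
step 2: 21/4*γ12 - 7/15*γ16 - 14/3*γ123 - 14/3*γ124 - 1/5*γ2346
step 3: 28/9*γ6 - 14/45*γ24 + 7/2*γ46 - 28/3*γ56 - 14/15*γ245 + 49/60*γ345 - 21/2*γ456
Answer: 28/9*γ6 - 14/45*γ24 + 7/2*γ46 - 28/3*γ56 - 14/15*γ245 + 49/60*γ345 - 21/2*γ456


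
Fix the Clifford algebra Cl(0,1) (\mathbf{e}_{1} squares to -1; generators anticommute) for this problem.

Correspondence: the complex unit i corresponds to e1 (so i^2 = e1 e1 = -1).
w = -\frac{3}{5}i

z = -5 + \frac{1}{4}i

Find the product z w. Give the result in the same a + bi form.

In blades: z = -5 + \frac{1}{4} e_{1}, w = -\frac{3}{5} e_{1}.
Distribute z over w term by term (generator squares from the signature, products reordered to ascending indices): (-5)*w = 3 e_{1}; (\frac{1}{4} e_{1})*w = \frac{3}{20}.
Sum: \frac{3}{20} + 3 e_{1}; translating back through the correspondence:
Answer: \frac{3}{20} + 3i


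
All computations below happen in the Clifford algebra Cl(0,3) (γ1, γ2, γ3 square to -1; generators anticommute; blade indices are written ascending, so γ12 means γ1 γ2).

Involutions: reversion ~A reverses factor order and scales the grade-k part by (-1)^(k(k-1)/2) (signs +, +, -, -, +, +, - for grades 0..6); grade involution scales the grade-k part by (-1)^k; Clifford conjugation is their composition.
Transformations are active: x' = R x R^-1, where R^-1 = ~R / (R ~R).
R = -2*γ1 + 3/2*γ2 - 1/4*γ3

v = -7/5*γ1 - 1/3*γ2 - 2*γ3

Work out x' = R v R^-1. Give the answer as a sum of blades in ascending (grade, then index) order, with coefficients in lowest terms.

~R = -2*γ1 + 3/2*γ2 - 1/4*γ3, and R ~R = -101/16, so R^-1 = ~R / (-101/16).
R v = -14/5 + 83/30*γ12 + 73/20*γ13 - 37/12*γ23
Answer: -189/505*γ1 + 2521/1515*γ2 + 898/505*γ3


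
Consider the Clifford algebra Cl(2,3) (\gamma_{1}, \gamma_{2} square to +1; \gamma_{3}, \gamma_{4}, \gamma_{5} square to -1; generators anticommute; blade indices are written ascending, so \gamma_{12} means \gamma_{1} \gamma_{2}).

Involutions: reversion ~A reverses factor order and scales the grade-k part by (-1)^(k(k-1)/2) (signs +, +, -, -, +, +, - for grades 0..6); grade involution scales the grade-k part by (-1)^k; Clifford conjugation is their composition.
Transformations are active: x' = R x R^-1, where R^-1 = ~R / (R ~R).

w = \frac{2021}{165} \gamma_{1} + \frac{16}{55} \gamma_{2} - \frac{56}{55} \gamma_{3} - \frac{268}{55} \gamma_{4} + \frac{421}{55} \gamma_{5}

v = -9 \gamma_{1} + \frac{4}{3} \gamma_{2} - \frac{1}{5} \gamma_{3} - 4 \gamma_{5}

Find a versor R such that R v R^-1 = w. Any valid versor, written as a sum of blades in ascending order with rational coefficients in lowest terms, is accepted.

Why this works: both vectors square to \frac{15016}{225}, so q(v) = q(w) and R = v + w = \frac{536}{165} \gamma_{1} + \frac{268}{165} \gamma_{2} - \frac{67}{55} \gamma_{3} - \frac{268}{55} \gamma_{4} + \frac{201}{55} \gamma_{5} carries v to w — its own direction survives, the complement (v - w)/2 flips.
Answer: \frac{536}{165} \gamma_{1} + \frac{268}{165} \gamma_{2} - \frac{67}{55} \gamma_{3} - \frac{268}{55} \gamma_{4} + \frac{201}{55} \gamma_{5}


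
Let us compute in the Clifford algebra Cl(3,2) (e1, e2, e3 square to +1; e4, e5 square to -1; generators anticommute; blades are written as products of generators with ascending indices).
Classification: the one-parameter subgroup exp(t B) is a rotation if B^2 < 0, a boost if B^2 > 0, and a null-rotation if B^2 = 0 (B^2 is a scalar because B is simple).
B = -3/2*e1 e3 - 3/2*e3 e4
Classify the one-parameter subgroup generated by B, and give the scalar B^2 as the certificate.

B^2 term by term: the squares give (-3/2)^2*(e1 e3)^2 + (-3/2)^2*(e3 e4)^2 = 9/4*(-1) + 9/4*(+1) = 0 (each basis 2-blade squares to minus the product of its generators' squares); cross terms between blades sharing an index anticommute and cancel. So B^2 = 0.
Answer: null-rotation, certificate B^2 = 0. Because 0 is invariant under every versor sandwich, the classification follows from its sign alone.


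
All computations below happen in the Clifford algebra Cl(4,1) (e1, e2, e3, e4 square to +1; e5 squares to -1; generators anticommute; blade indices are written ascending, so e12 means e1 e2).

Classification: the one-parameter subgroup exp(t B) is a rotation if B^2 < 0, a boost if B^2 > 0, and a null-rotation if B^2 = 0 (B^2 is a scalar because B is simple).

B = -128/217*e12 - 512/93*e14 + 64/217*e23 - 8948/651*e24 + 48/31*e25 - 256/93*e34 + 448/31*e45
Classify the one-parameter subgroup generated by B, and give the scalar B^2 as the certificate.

B^2 term by term: the squares give (-128/217)^2*(e12)^2 + (-512/93)^2*(e14)^2 + (64/217)^2*(e23)^2 + (-8948/651)^2*(e24)^2 + (48/31)^2*(e25)^2 + (-256/93)^2*(e34)^2 + (448/31)^2*(e45)^2 = 16384/47089*(-1) + 262144/8649*(-1) + 4096/47089*(-1) + 80066704/423801*(-1) + 2304/961*(+1) + 65536/8649*(-1) + 200704/961*(+1) = -16 (each basis 2-blade squares to minus the product of its generators' squares); cross terms between blades sharing an index anticommute and cancel; the commuting (index-disjoint) pairs give grade-4 terms 2*c*c'*(blade product), which cancel blade by blade — e1234: 65536/20181 - 65536/20181 = 0; e1245: -16384/961 + 16384/961 = 0; e2345: 8192/961 - 8192/961 = 0 — confirming B is simple. So B^2 = -16.
Answer: rotation, certificate B^2 = -16. Key observation: B^2 = -16 is a conjugation invariant, so its sign decides the class regardless of the surface form of B.


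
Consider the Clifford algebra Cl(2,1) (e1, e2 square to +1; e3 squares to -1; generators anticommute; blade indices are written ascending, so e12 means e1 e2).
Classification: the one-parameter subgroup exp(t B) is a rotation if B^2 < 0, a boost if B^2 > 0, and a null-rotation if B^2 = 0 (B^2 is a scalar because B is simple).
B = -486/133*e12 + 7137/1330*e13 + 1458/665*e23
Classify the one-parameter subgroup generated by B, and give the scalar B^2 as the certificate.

B^2 term by term: the squares give (-486/133)^2*(e12)^2 + (7137/1330)^2*(e13)^2 + (1458/665)^2*(e23)^2 = 236196/17689*(-1) + 50936769/1768900*(+1) + 2125764/442225*(+1) = 81/4 (each basis 2-blade squares to minus the product of its generators' squares); cross terms between blades sharing an index anticommute and cancel. So B^2 = 81/4.
Answer: boost, certificate B^2 = 81/4. The scalar 81/4 is the complete invariant here: its sign names the subgroup type.


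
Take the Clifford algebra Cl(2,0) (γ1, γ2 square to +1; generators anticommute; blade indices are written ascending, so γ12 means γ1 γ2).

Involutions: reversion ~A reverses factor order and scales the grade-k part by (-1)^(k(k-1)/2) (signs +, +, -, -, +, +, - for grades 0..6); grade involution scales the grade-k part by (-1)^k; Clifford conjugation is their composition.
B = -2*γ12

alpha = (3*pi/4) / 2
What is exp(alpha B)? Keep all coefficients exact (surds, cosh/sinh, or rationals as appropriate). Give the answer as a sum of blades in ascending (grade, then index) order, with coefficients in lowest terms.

B^2 = (-2)^2*(γ12)^2 = 4*(-1) = -4 (a basis 2-blade squares to minus the product of its generators' squares).
B^2 = -4 — circular case — the even/odd split gives cos and sin: l = 2, alpha*l = 3*pi/4, so exp(alpha B) = cos(3*pi/4) + (sin(3*pi/4)/2)*B = -sqrt(2)/2 + (sqrt(2)/4)*B.
Answer: -sqrt(2)/2 - sqrt(2)/2*γ12


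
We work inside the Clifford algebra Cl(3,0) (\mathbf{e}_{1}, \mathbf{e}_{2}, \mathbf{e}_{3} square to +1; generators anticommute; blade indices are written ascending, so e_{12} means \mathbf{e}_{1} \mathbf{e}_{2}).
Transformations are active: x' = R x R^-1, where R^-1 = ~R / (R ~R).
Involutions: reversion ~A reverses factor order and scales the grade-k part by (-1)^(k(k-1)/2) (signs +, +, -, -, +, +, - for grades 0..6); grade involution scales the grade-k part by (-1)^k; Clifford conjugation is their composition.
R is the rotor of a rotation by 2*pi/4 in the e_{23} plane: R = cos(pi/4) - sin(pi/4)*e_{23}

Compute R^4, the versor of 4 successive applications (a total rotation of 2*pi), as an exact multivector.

The rotor phase is half the rotation angle and phases add under composition, so 4 steps in the e_{23} plane accumulate phase 4*(pi/4) = \pi: R^4 = cos(\pi) - sin(\pi)*e_{23}.
cos(\pi) = -1 and sin(\pi) = 0, so R^4 = -1. The total rotation 2*pi is 1 full turn, so every vector returns to itself, yet the rotor is -1, on the OTHER sheet of the double cover (an odd number of 2*pi turns).
Answer: -1


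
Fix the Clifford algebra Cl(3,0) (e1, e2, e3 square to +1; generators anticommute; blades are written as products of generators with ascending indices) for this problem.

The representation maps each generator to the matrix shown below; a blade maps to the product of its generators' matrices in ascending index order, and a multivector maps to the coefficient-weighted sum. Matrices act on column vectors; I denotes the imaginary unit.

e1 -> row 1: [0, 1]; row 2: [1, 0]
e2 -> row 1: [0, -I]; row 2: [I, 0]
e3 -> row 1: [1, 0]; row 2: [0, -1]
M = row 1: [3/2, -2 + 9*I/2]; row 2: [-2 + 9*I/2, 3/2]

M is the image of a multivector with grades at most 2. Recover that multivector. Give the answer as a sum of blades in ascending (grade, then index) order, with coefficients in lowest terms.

Method: 1, rho(e1), rho(e2), rho(e3) form a trace-orthogonal basis of the 2x2 complex matrices (tr(X Y) = 2 if X = Y, else 0), so M = m0*1 + m1*rho(e1) + m2*rho(e2) + m3*rho(e3) with m0 = tr(M)/2 = 3/2, m1 = tr(M rho(e1))/2 = -2 + 9*I/2, m2 = tr(M rho(e2))/2 = 0, m3 = tr(M rho(e3))/2 = 0.
Multiplying table entries, the bivector images are rho(e1 e2) = I*rho(e3), rho(e1 e3) = -I*rho(e2), rho(e2 e3) = I*rho(e1); with real blade coefficients the real parts of m0..m3 are the coefficients of 1, e1, e2, e3 and the imaginary parts give the bivectors (e2 e3: Im m1, e1 e3: -Im m2, e1 e2: Im m3).
Answer: 3/2 - 2*e1 + 9/2*e2 e3
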